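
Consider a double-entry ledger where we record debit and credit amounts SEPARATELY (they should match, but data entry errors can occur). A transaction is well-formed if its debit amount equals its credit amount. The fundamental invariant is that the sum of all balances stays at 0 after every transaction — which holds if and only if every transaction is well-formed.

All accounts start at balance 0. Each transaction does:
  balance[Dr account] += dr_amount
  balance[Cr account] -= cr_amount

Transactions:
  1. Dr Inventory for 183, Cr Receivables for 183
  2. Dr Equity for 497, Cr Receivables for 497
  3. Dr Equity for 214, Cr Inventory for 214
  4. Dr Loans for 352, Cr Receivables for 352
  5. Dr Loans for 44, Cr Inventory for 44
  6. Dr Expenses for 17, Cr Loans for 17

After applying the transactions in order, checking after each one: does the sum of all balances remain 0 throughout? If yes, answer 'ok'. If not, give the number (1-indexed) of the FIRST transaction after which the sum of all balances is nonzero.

After txn 1: dr=183 cr=183 sum_balances=0
After txn 2: dr=497 cr=497 sum_balances=0
After txn 3: dr=214 cr=214 sum_balances=0
After txn 4: dr=352 cr=352 sum_balances=0
After txn 5: dr=44 cr=44 sum_balances=0
After txn 6: dr=17 cr=17 sum_balances=0

Answer: ok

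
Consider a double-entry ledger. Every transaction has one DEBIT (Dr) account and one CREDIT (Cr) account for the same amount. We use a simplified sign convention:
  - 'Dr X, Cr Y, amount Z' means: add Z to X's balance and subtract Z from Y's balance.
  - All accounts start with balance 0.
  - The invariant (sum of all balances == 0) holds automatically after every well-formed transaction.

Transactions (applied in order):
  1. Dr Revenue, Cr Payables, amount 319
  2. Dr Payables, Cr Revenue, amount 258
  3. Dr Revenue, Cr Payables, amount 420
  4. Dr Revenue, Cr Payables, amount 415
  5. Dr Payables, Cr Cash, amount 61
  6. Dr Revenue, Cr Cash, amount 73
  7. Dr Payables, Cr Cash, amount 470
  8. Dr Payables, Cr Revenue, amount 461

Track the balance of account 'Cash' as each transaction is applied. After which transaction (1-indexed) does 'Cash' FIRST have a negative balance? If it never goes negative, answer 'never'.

After txn 1: Cash=0
After txn 2: Cash=0
After txn 3: Cash=0
After txn 4: Cash=0
After txn 5: Cash=-61

Answer: 5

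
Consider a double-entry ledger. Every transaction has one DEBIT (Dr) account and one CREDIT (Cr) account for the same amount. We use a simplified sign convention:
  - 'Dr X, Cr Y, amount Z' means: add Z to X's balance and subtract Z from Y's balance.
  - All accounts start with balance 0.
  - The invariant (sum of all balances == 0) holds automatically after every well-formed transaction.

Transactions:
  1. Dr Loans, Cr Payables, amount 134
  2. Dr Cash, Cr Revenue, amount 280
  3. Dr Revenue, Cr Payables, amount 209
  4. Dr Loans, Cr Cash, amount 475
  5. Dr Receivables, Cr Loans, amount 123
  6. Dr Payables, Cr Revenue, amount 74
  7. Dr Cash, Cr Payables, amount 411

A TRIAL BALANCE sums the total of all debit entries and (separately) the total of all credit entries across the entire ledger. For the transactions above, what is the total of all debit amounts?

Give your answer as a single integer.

Answer: 1706

Derivation:
Txn 1: debit+=134
Txn 2: debit+=280
Txn 3: debit+=209
Txn 4: debit+=475
Txn 5: debit+=123
Txn 6: debit+=74
Txn 7: debit+=411
Total debits = 1706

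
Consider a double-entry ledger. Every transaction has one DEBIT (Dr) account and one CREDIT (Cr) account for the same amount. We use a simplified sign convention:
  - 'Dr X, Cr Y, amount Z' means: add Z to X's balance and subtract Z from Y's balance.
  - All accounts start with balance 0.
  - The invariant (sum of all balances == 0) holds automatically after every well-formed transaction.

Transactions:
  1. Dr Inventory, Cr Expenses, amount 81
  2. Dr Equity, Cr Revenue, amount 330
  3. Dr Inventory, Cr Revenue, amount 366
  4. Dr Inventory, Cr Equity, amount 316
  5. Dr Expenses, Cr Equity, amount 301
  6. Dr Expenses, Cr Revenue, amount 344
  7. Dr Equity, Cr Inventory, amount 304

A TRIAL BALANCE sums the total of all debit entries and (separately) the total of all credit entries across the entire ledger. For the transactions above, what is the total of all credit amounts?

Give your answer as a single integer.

Txn 1: credit+=81
Txn 2: credit+=330
Txn 3: credit+=366
Txn 4: credit+=316
Txn 5: credit+=301
Txn 6: credit+=344
Txn 7: credit+=304
Total credits = 2042

Answer: 2042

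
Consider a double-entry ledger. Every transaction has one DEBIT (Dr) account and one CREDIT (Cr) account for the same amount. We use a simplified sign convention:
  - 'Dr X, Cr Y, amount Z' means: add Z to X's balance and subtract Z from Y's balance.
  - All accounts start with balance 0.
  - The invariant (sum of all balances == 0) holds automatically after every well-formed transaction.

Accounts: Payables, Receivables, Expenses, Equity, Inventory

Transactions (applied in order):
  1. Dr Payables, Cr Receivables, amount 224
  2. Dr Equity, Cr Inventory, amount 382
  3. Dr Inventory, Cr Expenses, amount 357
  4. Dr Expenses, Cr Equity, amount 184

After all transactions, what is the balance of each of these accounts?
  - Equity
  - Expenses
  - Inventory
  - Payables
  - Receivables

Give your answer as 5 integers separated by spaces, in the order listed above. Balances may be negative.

After txn 1 (Dr Payables, Cr Receivables, amount 224): Payables=224 Receivables=-224
After txn 2 (Dr Equity, Cr Inventory, amount 382): Equity=382 Inventory=-382 Payables=224 Receivables=-224
After txn 3 (Dr Inventory, Cr Expenses, amount 357): Equity=382 Expenses=-357 Inventory=-25 Payables=224 Receivables=-224
After txn 4 (Dr Expenses, Cr Equity, amount 184): Equity=198 Expenses=-173 Inventory=-25 Payables=224 Receivables=-224

Answer: 198 -173 -25 224 -224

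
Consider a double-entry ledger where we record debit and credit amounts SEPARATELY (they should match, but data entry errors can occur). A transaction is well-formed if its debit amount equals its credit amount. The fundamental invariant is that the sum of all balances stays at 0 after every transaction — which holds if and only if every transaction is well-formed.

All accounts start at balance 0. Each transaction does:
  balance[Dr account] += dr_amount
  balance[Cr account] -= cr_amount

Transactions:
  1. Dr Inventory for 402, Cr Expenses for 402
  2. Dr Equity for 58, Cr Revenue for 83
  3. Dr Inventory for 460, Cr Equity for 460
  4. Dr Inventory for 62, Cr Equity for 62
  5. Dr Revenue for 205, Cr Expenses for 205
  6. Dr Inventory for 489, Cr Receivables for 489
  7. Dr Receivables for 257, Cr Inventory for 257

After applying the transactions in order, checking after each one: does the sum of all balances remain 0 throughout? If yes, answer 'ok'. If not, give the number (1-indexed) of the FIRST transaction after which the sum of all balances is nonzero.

Answer: 2

Derivation:
After txn 1: dr=402 cr=402 sum_balances=0
After txn 2: dr=58 cr=83 sum_balances=-25
After txn 3: dr=460 cr=460 sum_balances=-25
After txn 4: dr=62 cr=62 sum_balances=-25
After txn 5: dr=205 cr=205 sum_balances=-25
After txn 6: dr=489 cr=489 sum_balances=-25
After txn 7: dr=257 cr=257 sum_balances=-25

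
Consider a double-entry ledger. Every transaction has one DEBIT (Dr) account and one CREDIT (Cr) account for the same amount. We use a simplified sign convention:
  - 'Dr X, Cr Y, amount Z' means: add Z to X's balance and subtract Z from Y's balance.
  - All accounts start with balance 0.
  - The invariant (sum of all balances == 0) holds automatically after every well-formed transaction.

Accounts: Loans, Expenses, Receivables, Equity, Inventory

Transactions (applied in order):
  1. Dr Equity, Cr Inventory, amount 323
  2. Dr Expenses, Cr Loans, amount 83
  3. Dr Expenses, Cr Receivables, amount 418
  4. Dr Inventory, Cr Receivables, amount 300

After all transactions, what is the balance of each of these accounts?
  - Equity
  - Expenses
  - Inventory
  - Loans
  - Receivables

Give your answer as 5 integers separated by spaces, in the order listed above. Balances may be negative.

After txn 1 (Dr Equity, Cr Inventory, amount 323): Equity=323 Inventory=-323
After txn 2 (Dr Expenses, Cr Loans, amount 83): Equity=323 Expenses=83 Inventory=-323 Loans=-83
After txn 3 (Dr Expenses, Cr Receivables, amount 418): Equity=323 Expenses=501 Inventory=-323 Loans=-83 Receivables=-418
After txn 4 (Dr Inventory, Cr Receivables, amount 300): Equity=323 Expenses=501 Inventory=-23 Loans=-83 Receivables=-718

Answer: 323 501 -23 -83 -718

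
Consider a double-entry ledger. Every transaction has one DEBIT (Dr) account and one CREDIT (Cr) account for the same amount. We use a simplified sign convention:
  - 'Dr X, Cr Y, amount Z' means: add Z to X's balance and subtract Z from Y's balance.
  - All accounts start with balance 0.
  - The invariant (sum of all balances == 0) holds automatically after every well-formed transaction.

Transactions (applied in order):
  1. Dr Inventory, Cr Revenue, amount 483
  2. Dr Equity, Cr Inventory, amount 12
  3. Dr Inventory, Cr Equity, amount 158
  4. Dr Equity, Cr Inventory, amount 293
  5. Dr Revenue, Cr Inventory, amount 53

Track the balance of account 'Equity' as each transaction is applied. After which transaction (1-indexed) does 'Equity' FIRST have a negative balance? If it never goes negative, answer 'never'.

After txn 1: Equity=0
After txn 2: Equity=12
After txn 3: Equity=-146

Answer: 3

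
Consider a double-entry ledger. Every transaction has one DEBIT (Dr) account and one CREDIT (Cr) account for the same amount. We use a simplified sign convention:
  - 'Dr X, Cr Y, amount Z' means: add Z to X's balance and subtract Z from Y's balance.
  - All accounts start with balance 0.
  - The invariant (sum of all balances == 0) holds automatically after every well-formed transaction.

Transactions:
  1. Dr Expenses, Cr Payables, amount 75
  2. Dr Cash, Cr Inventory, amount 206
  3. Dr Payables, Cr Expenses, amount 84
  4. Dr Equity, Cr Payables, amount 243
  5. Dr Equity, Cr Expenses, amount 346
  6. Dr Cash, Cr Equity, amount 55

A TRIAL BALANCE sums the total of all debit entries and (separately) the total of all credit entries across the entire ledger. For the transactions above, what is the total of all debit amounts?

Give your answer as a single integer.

Answer: 1009

Derivation:
Txn 1: debit+=75
Txn 2: debit+=206
Txn 3: debit+=84
Txn 4: debit+=243
Txn 5: debit+=346
Txn 6: debit+=55
Total debits = 1009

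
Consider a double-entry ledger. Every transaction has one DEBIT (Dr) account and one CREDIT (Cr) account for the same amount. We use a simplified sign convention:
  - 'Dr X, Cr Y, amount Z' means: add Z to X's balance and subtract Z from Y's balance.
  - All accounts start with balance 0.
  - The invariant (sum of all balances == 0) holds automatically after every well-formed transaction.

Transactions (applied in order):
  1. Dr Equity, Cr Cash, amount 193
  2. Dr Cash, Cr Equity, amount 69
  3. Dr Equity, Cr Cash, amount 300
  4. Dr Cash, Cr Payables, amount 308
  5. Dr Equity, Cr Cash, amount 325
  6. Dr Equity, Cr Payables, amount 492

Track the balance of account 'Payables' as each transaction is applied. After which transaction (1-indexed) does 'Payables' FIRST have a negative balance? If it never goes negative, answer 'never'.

After txn 1: Payables=0
After txn 2: Payables=0
After txn 3: Payables=0
After txn 4: Payables=-308

Answer: 4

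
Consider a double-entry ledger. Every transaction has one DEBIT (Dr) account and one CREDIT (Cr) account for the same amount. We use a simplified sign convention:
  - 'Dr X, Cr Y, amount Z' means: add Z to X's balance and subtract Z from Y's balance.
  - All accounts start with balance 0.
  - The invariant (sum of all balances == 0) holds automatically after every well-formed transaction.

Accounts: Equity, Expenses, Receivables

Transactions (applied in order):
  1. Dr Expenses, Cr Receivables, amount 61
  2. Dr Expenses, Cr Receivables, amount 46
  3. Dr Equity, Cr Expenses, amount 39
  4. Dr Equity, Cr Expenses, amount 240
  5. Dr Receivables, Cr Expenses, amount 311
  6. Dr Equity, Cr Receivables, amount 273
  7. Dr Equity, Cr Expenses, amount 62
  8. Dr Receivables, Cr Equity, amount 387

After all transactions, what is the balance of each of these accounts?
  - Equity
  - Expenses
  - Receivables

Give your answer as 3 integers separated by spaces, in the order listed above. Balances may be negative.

Answer: 227 -545 318

Derivation:
After txn 1 (Dr Expenses, Cr Receivables, amount 61): Expenses=61 Receivables=-61
After txn 2 (Dr Expenses, Cr Receivables, amount 46): Expenses=107 Receivables=-107
After txn 3 (Dr Equity, Cr Expenses, amount 39): Equity=39 Expenses=68 Receivables=-107
After txn 4 (Dr Equity, Cr Expenses, amount 240): Equity=279 Expenses=-172 Receivables=-107
After txn 5 (Dr Receivables, Cr Expenses, amount 311): Equity=279 Expenses=-483 Receivables=204
After txn 6 (Dr Equity, Cr Receivables, amount 273): Equity=552 Expenses=-483 Receivables=-69
After txn 7 (Dr Equity, Cr Expenses, amount 62): Equity=614 Expenses=-545 Receivables=-69
After txn 8 (Dr Receivables, Cr Equity, amount 387): Equity=227 Expenses=-545 Receivables=318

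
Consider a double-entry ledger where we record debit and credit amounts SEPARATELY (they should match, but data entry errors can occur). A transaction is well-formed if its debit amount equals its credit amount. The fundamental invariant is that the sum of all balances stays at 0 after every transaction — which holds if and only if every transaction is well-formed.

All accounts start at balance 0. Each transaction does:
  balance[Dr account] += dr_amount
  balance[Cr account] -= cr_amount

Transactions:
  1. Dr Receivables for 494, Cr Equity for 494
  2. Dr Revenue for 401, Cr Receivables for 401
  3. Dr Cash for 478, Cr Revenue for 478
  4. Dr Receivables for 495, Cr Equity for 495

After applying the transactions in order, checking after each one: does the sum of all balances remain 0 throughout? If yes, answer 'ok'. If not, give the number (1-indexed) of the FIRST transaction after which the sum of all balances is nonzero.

Answer: ok

Derivation:
After txn 1: dr=494 cr=494 sum_balances=0
After txn 2: dr=401 cr=401 sum_balances=0
After txn 3: dr=478 cr=478 sum_balances=0
After txn 4: dr=495 cr=495 sum_balances=0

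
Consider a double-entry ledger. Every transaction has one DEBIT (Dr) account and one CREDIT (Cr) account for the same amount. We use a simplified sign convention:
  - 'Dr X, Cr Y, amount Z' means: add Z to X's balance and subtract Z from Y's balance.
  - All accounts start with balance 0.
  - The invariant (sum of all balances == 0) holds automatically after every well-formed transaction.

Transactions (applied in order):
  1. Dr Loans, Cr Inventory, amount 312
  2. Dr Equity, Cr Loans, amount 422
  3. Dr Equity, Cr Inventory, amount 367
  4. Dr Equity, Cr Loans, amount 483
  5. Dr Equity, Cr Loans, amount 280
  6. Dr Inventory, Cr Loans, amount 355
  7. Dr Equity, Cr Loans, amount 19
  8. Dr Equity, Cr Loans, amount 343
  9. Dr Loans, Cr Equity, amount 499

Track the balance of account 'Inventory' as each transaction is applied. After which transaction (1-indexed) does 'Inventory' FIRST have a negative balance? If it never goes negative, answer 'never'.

After txn 1: Inventory=-312

Answer: 1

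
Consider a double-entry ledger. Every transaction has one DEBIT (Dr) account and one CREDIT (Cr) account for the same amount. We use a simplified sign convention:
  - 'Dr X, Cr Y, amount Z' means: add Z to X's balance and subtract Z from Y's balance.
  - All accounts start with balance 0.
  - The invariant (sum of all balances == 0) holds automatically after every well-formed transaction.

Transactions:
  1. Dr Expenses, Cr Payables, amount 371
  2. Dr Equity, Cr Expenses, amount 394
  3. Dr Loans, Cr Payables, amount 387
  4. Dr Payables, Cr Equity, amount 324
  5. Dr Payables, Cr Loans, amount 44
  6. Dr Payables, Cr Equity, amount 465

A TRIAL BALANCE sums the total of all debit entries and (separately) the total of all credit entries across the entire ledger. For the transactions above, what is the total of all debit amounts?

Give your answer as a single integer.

Txn 1: debit+=371
Txn 2: debit+=394
Txn 3: debit+=387
Txn 4: debit+=324
Txn 5: debit+=44
Txn 6: debit+=465
Total debits = 1985

Answer: 1985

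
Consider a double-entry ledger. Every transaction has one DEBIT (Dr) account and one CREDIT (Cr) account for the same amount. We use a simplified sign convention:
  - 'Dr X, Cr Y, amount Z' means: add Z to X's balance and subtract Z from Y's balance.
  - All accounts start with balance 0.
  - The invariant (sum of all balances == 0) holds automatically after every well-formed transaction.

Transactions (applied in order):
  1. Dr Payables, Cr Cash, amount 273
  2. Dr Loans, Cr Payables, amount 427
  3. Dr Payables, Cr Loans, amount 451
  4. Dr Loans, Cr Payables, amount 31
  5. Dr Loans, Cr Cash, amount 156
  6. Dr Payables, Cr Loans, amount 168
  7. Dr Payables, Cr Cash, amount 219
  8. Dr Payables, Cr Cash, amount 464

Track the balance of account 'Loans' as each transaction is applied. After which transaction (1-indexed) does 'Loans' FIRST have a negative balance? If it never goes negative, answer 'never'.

Answer: 3

Derivation:
After txn 1: Loans=0
After txn 2: Loans=427
After txn 3: Loans=-24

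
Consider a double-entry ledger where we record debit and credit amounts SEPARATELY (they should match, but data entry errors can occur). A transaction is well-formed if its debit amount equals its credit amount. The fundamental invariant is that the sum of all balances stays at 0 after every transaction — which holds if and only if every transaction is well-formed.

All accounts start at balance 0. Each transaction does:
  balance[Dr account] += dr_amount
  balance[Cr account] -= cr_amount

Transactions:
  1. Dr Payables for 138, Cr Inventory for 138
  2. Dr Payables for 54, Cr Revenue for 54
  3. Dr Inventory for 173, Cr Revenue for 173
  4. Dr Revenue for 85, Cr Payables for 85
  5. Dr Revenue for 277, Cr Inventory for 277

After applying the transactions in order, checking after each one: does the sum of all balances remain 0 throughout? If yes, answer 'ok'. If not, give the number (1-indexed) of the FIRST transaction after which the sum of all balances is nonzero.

After txn 1: dr=138 cr=138 sum_balances=0
After txn 2: dr=54 cr=54 sum_balances=0
After txn 3: dr=173 cr=173 sum_balances=0
After txn 4: dr=85 cr=85 sum_balances=0
After txn 5: dr=277 cr=277 sum_balances=0

Answer: ok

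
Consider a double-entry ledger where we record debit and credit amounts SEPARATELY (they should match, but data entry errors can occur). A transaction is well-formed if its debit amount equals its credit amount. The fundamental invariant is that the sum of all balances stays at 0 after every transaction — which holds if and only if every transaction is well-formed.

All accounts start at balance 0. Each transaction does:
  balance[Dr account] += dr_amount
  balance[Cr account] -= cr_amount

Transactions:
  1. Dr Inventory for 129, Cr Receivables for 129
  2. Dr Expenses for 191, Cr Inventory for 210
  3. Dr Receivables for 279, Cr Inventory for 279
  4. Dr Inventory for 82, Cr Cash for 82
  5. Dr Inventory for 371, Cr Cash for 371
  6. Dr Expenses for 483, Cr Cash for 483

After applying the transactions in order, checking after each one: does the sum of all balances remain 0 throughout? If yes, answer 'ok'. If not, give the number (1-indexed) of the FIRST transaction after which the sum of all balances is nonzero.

After txn 1: dr=129 cr=129 sum_balances=0
After txn 2: dr=191 cr=210 sum_balances=-19
After txn 3: dr=279 cr=279 sum_balances=-19
After txn 4: dr=82 cr=82 sum_balances=-19
After txn 5: dr=371 cr=371 sum_balances=-19
After txn 6: dr=483 cr=483 sum_balances=-19

Answer: 2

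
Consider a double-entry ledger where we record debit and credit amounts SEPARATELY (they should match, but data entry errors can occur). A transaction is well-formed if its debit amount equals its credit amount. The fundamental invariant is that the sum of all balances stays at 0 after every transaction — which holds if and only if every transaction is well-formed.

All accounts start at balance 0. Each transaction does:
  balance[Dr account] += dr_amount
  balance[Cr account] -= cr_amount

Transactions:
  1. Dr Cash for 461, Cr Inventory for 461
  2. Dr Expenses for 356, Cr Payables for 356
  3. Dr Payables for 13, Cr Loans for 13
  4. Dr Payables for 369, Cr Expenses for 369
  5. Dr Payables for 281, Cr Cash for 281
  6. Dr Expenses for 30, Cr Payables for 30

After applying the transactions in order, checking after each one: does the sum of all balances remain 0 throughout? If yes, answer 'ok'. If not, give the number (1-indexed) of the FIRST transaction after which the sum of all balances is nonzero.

After txn 1: dr=461 cr=461 sum_balances=0
After txn 2: dr=356 cr=356 sum_balances=0
After txn 3: dr=13 cr=13 sum_balances=0
After txn 4: dr=369 cr=369 sum_balances=0
After txn 5: dr=281 cr=281 sum_balances=0
After txn 6: dr=30 cr=30 sum_balances=0

Answer: ok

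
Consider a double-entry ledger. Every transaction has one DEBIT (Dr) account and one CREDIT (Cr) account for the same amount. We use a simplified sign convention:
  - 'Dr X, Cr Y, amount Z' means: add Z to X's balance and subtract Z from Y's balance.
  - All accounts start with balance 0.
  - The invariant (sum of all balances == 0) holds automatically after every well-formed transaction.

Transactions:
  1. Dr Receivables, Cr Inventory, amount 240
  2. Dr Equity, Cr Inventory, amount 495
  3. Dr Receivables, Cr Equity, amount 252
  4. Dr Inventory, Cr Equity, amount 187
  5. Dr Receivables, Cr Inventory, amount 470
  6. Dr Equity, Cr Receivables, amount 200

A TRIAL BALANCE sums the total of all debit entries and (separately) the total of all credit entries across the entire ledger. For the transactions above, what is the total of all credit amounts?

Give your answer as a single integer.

Txn 1: credit+=240
Txn 2: credit+=495
Txn 3: credit+=252
Txn 4: credit+=187
Txn 5: credit+=470
Txn 6: credit+=200
Total credits = 1844

Answer: 1844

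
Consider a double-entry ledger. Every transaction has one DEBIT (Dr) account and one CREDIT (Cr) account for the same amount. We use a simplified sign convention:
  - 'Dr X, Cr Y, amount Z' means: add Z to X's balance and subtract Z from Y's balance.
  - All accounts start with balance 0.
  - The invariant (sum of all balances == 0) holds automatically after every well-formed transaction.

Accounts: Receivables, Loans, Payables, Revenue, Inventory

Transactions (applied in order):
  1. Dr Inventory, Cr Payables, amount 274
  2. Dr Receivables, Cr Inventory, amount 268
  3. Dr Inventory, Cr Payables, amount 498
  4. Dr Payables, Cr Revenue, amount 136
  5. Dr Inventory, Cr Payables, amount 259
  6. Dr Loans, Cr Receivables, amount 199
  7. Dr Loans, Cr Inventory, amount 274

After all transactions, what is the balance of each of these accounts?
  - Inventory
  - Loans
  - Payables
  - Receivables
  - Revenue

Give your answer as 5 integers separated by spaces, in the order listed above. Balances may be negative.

After txn 1 (Dr Inventory, Cr Payables, amount 274): Inventory=274 Payables=-274
After txn 2 (Dr Receivables, Cr Inventory, amount 268): Inventory=6 Payables=-274 Receivables=268
After txn 3 (Dr Inventory, Cr Payables, amount 498): Inventory=504 Payables=-772 Receivables=268
After txn 4 (Dr Payables, Cr Revenue, amount 136): Inventory=504 Payables=-636 Receivables=268 Revenue=-136
After txn 5 (Dr Inventory, Cr Payables, amount 259): Inventory=763 Payables=-895 Receivables=268 Revenue=-136
After txn 6 (Dr Loans, Cr Receivables, amount 199): Inventory=763 Loans=199 Payables=-895 Receivables=69 Revenue=-136
After txn 7 (Dr Loans, Cr Inventory, amount 274): Inventory=489 Loans=473 Payables=-895 Receivables=69 Revenue=-136

Answer: 489 473 -895 69 -136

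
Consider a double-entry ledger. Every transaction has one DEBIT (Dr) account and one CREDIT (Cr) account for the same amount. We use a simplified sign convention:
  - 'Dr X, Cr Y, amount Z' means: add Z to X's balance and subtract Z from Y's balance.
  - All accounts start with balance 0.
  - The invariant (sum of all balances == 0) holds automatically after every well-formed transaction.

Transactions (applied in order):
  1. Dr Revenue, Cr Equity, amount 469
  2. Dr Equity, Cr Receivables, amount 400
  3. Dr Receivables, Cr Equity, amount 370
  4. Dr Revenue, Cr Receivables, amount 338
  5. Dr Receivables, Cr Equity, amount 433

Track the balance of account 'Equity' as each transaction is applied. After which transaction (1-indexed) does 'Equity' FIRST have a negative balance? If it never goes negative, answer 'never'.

Answer: 1

Derivation:
After txn 1: Equity=-469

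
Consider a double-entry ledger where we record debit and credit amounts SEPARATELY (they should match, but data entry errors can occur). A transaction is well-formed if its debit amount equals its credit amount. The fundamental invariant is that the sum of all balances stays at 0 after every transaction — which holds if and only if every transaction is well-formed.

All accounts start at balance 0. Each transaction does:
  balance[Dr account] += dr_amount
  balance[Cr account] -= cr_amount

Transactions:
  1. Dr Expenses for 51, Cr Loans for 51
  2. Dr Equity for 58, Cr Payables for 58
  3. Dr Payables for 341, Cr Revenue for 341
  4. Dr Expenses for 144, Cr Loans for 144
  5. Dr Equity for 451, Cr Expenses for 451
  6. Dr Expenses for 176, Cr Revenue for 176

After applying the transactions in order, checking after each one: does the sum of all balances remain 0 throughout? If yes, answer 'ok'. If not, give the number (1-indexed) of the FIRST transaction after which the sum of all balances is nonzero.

After txn 1: dr=51 cr=51 sum_balances=0
After txn 2: dr=58 cr=58 sum_balances=0
After txn 3: dr=341 cr=341 sum_balances=0
After txn 4: dr=144 cr=144 sum_balances=0
After txn 5: dr=451 cr=451 sum_balances=0
After txn 6: dr=176 cr=176 sum_balances=0

Answer: ok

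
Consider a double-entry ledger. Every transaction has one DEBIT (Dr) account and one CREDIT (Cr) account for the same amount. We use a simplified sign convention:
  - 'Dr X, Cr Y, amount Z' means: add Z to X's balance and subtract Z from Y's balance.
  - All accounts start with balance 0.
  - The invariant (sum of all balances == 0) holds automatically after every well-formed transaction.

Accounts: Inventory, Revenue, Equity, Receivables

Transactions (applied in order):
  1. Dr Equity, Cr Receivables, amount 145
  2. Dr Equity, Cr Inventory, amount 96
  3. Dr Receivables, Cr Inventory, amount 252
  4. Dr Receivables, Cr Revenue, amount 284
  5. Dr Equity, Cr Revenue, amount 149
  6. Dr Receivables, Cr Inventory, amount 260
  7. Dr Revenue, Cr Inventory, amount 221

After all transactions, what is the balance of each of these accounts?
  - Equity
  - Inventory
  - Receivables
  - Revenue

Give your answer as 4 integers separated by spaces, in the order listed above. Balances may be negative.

Answer: 390 -829 651 -212

Derivation:
After txn 1 (Dr Equity, Cr Receivables, amount 145): Equity=145 Receivables=-145
After txn 2 (Dr Equity, Cr Inventory, amount 96): Equity=241 Inventory=-96 Receivables=-145
After txn 3 (Dr Receivables, Cr Inventory, amount 252): Equity=241 Inventory=-348 Receivables=107
After txn 4 (Dr Receivables, Cr Revenue, amount 284): Equity=241 Inventory=-348 Receivables=391 Revenue=-284
After txn 5 (Dr Equity, Cr Revenue, amount 149): Equity=390 Inventory=-348 Receivables=391 Revenue=-433
After txn 6 (Dr Receivables, Cr Inventory, amount 260): Equity=390 Inventory=-608 Receivables=651 Revenue=-433
After txn 7 (Dr Revenue, Cr Inventory, amount 221): Equity=390 Inventory=-829 Receivables=651 Revenue=-212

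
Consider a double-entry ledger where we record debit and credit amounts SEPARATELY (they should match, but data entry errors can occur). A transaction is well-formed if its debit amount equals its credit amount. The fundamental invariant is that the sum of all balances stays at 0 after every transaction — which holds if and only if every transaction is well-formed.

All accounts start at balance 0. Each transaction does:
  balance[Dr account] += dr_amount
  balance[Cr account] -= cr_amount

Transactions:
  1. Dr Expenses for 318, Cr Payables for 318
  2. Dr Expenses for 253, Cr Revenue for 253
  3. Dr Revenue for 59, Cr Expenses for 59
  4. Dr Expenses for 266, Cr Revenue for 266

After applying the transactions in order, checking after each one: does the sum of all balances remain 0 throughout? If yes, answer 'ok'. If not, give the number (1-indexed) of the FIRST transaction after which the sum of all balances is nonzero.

After txn 1: dr=318 cr=318 sum_balances=0
After txn 2: dr=253 cr=253 sum_balances=0
After txn 3: dr=59 cr=59 sum_balances=0
After txn 4: dr=266 cr=266 sum_balances=0

Answer: ok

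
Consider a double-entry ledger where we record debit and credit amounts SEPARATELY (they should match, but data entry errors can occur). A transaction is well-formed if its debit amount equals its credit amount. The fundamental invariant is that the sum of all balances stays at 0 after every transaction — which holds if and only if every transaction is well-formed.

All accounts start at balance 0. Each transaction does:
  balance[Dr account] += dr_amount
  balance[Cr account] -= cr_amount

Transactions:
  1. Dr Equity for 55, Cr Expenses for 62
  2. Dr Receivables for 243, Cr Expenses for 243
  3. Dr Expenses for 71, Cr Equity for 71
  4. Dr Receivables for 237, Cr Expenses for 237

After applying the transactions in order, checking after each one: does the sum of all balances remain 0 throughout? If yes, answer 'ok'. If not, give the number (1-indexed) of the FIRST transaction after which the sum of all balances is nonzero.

Answer: 1

Derivation:
After txn 1: dr=55 cr=62 sum_balances=-7
After txn 2: dr=243 cr=243 sum_balances=-7
After txn 3: dr=71 cr=71 sum_balances=-7
After txn 4: dr=237 cr=237 sum_balances=-7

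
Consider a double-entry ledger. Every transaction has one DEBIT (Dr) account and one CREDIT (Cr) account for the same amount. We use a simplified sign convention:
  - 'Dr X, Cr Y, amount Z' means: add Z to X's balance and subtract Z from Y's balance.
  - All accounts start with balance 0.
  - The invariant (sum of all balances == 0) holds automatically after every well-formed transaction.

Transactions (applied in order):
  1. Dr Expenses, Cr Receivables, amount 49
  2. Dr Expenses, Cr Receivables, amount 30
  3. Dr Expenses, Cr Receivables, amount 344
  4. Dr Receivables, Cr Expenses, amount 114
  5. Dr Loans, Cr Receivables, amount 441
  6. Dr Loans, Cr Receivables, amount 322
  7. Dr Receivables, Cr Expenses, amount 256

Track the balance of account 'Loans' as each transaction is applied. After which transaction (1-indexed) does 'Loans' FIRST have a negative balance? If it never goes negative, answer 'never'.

After txn 1: Loans=0
After txn 2: Loans=0
After txn 3: Loans=0
After txn 4: Loans=0
After txn 5: Loans=441
After txn 6: Loans=763
After txn 7: Loans=763

Answer: never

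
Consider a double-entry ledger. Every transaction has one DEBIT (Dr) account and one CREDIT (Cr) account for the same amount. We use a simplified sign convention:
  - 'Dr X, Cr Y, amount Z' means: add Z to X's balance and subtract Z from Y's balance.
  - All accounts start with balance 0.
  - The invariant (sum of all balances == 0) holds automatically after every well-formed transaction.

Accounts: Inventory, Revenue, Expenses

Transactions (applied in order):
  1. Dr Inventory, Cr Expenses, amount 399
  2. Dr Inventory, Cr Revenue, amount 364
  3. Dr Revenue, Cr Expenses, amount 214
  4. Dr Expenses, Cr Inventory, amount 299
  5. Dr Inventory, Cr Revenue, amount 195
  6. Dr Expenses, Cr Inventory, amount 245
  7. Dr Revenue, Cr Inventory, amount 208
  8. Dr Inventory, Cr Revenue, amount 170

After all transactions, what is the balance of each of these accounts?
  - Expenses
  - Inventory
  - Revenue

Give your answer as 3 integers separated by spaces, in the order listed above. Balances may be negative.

Answer: -69 376 -307

Derivation:
After txn 1 (Dr Inventory, Cr Expenses, amount 399): Expenses=-399 Inventory=399
After txn 2 (Dr Inventory, Cr Revenue, amount 364): Expenses=-399 Inventory=763 Revenue=-364
After txn 3 (Dr Revenue, Cr Expenses, amount 214): Expenses=-613 Inventory=763 Revenue=-150
After txn 4 (Dr Expenses, Cr Inventory, amount 299): Expenses=-314 Inventory=464 Revenue=-150
After txn 5 (Dr Inventory, Cr Revenue, amount 195): Expenses=-314 Inventory=659 Revenue=-345
After txn 6 (Dr Expenses, Cr Inventory, amount 245): Expenses=-69 Inventory=414 Revenue=-345
After txn 7 (Dr Revenue, Cr Inventory, amount 208): Expenses=-69 Inventory=206 Revenue=-137
After txn 8 (Dr Inventory, Cr Revenue, amount 170): Expenses=-69 Inventory=376 Revenue=-307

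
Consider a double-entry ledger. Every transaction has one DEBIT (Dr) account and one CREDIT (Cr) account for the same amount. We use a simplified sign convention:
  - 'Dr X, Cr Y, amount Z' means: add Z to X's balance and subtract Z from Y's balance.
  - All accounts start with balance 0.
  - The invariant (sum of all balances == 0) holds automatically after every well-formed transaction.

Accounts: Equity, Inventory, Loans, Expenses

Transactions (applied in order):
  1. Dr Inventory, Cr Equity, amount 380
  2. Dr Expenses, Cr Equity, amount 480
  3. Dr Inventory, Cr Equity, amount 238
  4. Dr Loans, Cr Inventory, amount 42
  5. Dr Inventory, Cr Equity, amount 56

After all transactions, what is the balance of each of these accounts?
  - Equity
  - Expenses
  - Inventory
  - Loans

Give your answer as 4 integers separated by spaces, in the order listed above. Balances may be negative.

Answer: -1154 480 632 42

Derivation:
After txn 1 (Dr Inventory, Cr Equity, amount 380): Equity=-380 Inventory=380
After txn 2 (Dr Expenses, Cr Equity, amount 480): Equity=-860 Expenses=480 Inventory=380
After txn 3 (Dr Inventory, Cr Equity, amount 238): Equity=-1098 Expenses=480 Inventory=618
After txn 4 (Dr Loans, Cr Inventory, amount 42): Equity=-1098 Expenses=480 Inventory=576 Loans=42
After txn 5 (Dr Inventory, Cr Equity, amount 56): Equity=-1154 Expenses=480 Inventory=632 Loans=42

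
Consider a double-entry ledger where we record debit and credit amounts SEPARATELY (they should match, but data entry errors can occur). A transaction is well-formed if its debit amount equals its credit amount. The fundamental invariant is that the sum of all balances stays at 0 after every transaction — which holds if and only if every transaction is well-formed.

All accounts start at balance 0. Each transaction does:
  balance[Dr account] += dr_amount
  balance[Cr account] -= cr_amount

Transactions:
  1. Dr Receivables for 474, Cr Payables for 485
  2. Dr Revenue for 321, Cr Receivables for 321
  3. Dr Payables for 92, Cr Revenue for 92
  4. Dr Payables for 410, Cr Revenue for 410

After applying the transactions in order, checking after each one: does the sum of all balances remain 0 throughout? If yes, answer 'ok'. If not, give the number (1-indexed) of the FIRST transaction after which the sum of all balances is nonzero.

After txn 1: dr=474 cr=485 sum_balances=-11
After txn 2: dr=321 cr=321 sum_balances=-11
After txn 3: dr=92 cr=92 sum_balances=-11
After txn 4: dr=410 cr=410 sum_balances=-11

Answer: 1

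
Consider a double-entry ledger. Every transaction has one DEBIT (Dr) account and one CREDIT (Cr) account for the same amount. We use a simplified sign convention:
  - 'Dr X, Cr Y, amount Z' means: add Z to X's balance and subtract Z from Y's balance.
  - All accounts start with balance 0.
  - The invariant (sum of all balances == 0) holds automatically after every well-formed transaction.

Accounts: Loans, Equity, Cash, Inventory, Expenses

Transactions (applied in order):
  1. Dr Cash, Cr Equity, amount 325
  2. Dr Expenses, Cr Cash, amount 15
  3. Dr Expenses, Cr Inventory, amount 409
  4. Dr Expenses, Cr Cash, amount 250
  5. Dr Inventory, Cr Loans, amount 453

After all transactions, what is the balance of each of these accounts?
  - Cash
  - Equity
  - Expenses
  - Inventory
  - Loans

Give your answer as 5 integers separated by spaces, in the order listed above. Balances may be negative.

Answer: 60 -325 674 44 -453

Derivation:
After txn 1 (Dr Cash, Cr Equity, amount 325): Cash=325 Equity=-325
After txn 2 (Dr Expenses, Cr Cash, amount 15): Cash=310 Equity=-325 Expenses=15
After txn 3 (Dr Expenses, Cr Inventory, amount 409): Cash=310 Equity=-325 Expenses=424 Inventory=-409
After txn 4 (Dr Expenses, Cr Cash, amount 250): Cash=60 Equity=-325 Expenses=674 Inventory=-409
After txn 5 (Dr Inventory, Cr Loans, amount 453): Cash=60 Equity=-325 Expenses=674 Inventory=44 Loans=-453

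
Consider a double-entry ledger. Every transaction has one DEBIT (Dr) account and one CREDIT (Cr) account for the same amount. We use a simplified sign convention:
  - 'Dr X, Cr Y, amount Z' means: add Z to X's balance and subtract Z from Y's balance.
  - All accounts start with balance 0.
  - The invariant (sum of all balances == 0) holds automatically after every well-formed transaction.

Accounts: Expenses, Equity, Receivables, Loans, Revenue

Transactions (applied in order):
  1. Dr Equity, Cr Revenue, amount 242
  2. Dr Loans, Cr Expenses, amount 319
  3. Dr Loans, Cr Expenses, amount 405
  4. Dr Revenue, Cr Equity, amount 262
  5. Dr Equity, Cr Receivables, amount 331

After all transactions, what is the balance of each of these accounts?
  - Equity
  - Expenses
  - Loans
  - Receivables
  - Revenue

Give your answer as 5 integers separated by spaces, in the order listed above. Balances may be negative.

After txn 1 (Dr Equity, Cr Revenue, amount 242): Equity=242 Revenue=-242
After txn 2 (Dr Loans, Cr Expenses, amount 319): Equity=242 Expenses=-319 Loans=319 Revenue=-242
After txn 3 (Dr Loans, Cr Expenses, amount 405): Equity=242 Expenses=-724 Loans=724 Revenue=-242
After txn 4 (Dr Revenue, Cr Equity, amount 262): Equity=-20 Expenses=-724 Loans=724 Revenue=20
After txn 5 (Dr Equity, Cr Receivables, amount 331): Equity=311 Expenses=-724 Loans=724 Receivables=-331 Revenue=20

Answer: 311 -724 724 -331 20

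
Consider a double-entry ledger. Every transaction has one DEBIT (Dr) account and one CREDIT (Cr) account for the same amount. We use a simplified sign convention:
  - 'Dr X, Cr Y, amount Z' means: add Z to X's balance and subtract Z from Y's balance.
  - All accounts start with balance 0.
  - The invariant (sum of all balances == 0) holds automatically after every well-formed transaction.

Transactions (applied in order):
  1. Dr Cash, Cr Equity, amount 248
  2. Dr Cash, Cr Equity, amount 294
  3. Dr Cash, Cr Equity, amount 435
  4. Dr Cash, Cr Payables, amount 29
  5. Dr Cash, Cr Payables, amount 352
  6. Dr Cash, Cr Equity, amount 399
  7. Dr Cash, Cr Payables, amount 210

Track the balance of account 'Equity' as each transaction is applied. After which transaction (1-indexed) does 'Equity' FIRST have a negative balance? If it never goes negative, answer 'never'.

After txn 1: Equity=-248

Answer: 1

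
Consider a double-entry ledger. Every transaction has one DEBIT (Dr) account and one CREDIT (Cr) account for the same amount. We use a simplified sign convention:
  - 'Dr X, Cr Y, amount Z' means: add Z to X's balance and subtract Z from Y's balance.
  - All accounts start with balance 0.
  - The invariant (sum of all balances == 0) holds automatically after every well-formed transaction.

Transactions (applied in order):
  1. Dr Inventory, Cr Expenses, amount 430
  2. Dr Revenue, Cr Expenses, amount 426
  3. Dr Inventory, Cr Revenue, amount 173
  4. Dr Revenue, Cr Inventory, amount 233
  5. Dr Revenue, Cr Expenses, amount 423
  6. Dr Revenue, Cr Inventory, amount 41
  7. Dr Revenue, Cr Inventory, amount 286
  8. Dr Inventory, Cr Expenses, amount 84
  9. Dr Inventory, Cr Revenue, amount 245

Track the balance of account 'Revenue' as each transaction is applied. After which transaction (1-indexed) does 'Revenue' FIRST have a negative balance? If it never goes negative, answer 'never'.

After txn 1: Revenue=0
After txn 2: Revenue=426
After txn 3: Revenue=253
After txn 4: Revenue=486
After txn 5: Revenue=909
After txn 6: Revenue=950
After txn 7: Revenue=1236
After txn 8: Revenue=1236
After txn 9: Revenue=991

Answer: never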